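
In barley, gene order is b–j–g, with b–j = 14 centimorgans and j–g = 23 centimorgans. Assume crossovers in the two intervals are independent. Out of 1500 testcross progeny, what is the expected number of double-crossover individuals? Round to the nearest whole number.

48

Map distances give recombination frequencies of 0.140 and 0.230 for the two intervals.
With no interference, expected double-crossover frequency = 0.140 × 0.230 = 0.03220.
Expected number = 0.03220 × 1500 = 48.30 ≈ 48.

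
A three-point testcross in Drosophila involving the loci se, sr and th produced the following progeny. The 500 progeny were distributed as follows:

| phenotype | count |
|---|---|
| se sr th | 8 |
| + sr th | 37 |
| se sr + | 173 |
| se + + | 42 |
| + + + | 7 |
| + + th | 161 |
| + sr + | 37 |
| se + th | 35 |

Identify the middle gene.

th

The two most frequent reciprocal classes, se sr + and + + th, are the parental types, so the F1 was se sr + / + + th.
The two rarest classes, se sr th and + + +, are the double crossovers. Comparing them with the parentals, only the th allele has switched, so th is the middle locus and the order is sr – th – se.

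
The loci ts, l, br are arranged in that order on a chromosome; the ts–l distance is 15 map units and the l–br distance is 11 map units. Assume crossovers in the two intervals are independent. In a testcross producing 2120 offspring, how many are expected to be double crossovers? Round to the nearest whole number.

Map distances give recombination frequencies of 0.150 and 0.110 for the two intervals.
With no interference, expected double-crossover frequency = 0.150 × 0.110 = 0.01650.
Expected number = 0.01650 × 2120 = 34.98 ≈ 35.

35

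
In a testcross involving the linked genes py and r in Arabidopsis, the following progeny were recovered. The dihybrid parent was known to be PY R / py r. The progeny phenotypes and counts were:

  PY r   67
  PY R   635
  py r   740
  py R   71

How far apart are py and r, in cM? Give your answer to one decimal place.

The recombinant classes are PY r and py R: 67 + 71 = 138.
Recombination frequency = 138/1513 = 0.0912 ≈ 9.1%, i.e. 9.1 cM.

9.1 cM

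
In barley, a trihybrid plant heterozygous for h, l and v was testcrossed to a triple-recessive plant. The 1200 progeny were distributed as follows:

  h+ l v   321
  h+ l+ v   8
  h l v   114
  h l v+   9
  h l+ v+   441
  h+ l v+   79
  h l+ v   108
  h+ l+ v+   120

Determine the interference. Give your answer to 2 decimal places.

0.60

The two most frequent reciprocal classes, h+ l v and h l+ v+, are the parental types, so the F1 was h+ l v / h l+ v+.
The two rarest classes, h+ l+ v and h l v+, are the double crossovers. Comparing them with the parentals, only the l allele has switched, so l is the middle locus and the order is v – l – h.
v–l: (187 + 17)/1200 = 0.1700; l–h: (234 + 17)/1200 = 0.2092.
Expected DCO frequency = 0.1700 × 0.2092 ≈ 0.03556; observed = 17/1200 ≈ 0.01417.
Coefficient of coincidence = 0.01417/0.03556 ≈ 0.40; interference = 1 − 0.40 = 0.60.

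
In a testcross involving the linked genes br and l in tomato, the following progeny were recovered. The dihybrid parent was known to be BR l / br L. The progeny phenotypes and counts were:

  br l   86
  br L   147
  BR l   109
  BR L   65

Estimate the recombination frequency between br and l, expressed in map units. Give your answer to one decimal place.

The recombinant classes are BR L and br l: 65 + 86 = 151.
Recombination frequency = 151/407 = 0.3710 ≈ 37.1%, i.e. 37.1 map units.

37.1 map units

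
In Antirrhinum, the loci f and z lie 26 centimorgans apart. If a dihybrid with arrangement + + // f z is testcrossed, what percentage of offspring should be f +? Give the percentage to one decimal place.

13.0%

A map distance of 26 centimorgans corresponds to a recombination frequency of 0.260.
The F1 is + + / f z, so f + is a recombinant gamete class with expected frequency r/2 = 0.260/2 = 0.1300.
That is 0.1300 = 13.0% of the progeny.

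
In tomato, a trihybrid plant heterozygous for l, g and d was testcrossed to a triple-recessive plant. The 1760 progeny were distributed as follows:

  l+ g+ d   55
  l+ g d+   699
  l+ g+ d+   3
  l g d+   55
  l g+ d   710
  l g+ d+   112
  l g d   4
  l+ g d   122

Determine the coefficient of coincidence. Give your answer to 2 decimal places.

The two most frequent reciprocal classes, l+ g d+ and l g+ d, are the parental types, so the F1 was l+ g d+ / l g+ d.
The two rarest classes, l+ g+ d+ and l g d, are the double crossovers. Comparing them with the parentals, only the g allele has switched, so g is the middle locus and the order is d – g – l.
d–g: (234 + 7)/1760 = 0.1369; g–l: (110 + 7)/1760 = 0.0665.
Expected DCO frequency = 0.1369 × 0.0665 ≈ 0.00910; observed = 7/1760 ≈ 0.00398.
Coefficient of coincidence = 0.00398/0.00910 ≈ 0.44.

0.44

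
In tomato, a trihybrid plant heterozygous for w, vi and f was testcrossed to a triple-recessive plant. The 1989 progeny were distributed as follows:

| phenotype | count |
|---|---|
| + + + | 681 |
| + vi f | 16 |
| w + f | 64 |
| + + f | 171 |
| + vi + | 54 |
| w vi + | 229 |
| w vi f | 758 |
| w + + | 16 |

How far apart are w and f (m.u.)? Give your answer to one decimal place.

21.7 m.u.

The two most frequent reciprocal classes, + + + and w vi f, are the parental types, so the F1 was + + + / w vi f.
The two rarest classes, w + + and + vi f, are the double crossovers. Comparing them with the parentals, only the w allele has switched, so w is the middle locus and the order is vi – w – f.
Crossovers in the w–f interval produce the single-crossover classes + + f and w vi + (171 + 229 = 400) plus the double crossovers (32).
RF(w–f) = (400 + 32) / 1989 = 432/1989 = 0.2172 → 21.7 m.u.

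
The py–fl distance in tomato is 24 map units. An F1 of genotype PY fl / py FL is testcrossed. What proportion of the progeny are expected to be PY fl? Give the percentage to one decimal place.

38.0%

A map distance of 24 map units corresponds to a recombination frequency of 0.240.
The F1 is PY fl / py FL, so PY fl is a parental gamete class with expected frequency (1 − r)/2 = 0.760/2 = 0.3800.
That is 0.3800 = 38.0% of the progeny.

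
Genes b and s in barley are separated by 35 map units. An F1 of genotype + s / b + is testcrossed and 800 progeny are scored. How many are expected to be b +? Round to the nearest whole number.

260

A map distance of 35 map units corresponds to a recombination frequency of 0.350.
The F1 is + s / b +, so b + is a parental gamete class with expected frequency (1 − r)/2 = 0.650/2 = 0.3250.
Expected number = 0.3250 × 800 = 260.00 ≈ 260.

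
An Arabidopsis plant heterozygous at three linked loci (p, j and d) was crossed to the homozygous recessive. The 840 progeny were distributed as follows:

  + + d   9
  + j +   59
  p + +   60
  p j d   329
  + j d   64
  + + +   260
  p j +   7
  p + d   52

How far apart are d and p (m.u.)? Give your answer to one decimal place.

The two most frequent reciprocal classes, + + + and p j d, are the parental types, so the F1 was + + + / p j d.
The two rarest classes, + + d and p j +, are the double crossovers. Comparing them with the parentals, only the d allele has switched, so d is the middle locus and the order is p – d – j.
Crossovers in the p–d interval produce the single-crossover classes p + + and + j d (60 + 64 = 124) plus the double crossovers (16).
RF(p–d) = (124 + 16) / 840 = 140/840 = 0.1667 → 16.7 m.u.

16.7 m.u.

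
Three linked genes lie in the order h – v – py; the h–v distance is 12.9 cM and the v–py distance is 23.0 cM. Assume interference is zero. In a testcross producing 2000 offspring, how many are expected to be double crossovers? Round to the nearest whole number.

Map distances give recombination frequencies of 0.129 and 0.230 for the two intervals.
With no interference, expected double-crossover frequency = 0.129 × 0.230 = 0.02967.
Expected number = 0.02967 × 2000 = 59.34 ≈ 59.

59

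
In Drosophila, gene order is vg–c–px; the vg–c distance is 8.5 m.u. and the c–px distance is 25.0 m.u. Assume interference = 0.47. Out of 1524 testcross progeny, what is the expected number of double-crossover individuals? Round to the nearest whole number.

Map distances give recombination frequencies of 0.085 and 0.250 for the two intervals.
With interference 0.47 (so coincidence = 0.53), expected double-crossover frequency = 0.085 × 0.250 × 0.53 = 0.01126.
Expected number = 0.01126 × 1524 = 17.16 ≈ 17.

17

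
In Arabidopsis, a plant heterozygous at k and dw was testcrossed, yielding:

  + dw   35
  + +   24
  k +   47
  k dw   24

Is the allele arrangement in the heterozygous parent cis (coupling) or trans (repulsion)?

The two most frequent classes are + dw (35) and k + (47); these are the parental (non-recombinant) types.
So the F1 carried + dw on one chromosome and k + on the other — the recessive alleles are on opposite chromosomes (trans / repulsion).

trans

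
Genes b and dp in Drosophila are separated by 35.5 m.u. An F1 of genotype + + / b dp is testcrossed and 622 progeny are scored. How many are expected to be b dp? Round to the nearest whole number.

A map distance of 35.5 m.u. corresponds to a recombination frequency of 0.355.
The F1 is + + / b dp, so b dp is a parental gamete class with expected frequency (1 − r)/2 = 0.645/2 = 0.3225.
Expected number = 0.3225 × 622 = 200.59 ≈ 201.

201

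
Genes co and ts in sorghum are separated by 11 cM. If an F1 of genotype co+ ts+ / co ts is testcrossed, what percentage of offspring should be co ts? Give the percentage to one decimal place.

A map distance of 11 cM corresponds to a recombination frequency of 0.110.
The F1 is co+ ts+ / co ts, so co ts is a parental gamete class with expected frequency (1 − r)/2 = 0.890/2 = 0.4450.
That is 0.4450 = 44.5% of the progeny.

44.5%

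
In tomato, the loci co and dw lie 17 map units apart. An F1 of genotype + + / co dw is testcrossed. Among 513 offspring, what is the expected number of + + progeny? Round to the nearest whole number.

213

A map distance of 17 map units corresponds to a recombination frequency of 0.170.
The F1 is + + / co dw, so + + is a parental gamete class with expected frequency (1 − r)/2 = 0.830/2 = 0.4150.
Expected number = 0.4150 × 513 = 212.89 ≈ 213.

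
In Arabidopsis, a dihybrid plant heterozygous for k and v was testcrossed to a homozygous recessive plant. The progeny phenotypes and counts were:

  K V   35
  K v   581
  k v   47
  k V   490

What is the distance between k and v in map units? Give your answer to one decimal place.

The two most frequent classes, K v (581) and k V (490), are the parental types, so the F1 was K v / k V.
The recombinant classes are K V and k v: 35 + 47 = 82.
Recombination frequency = 82/1153 = 0.0711 ≈ 7.1%, i.e. 7.1 map units.

7.1 map units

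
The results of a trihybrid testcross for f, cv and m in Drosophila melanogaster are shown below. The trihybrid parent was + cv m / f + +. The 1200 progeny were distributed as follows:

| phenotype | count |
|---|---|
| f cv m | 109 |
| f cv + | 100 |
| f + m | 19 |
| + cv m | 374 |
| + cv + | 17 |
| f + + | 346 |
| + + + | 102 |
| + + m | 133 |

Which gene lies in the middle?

m

The two rarest classes, + cv + and f + m, are the double crossovers. Comparing them with the parentals, only the m allele has switched, so m is the middle locus and the order is f – m – cv.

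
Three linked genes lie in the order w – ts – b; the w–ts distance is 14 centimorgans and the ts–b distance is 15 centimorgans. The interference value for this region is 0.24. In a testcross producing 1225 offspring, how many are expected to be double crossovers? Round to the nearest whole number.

20

Map distances give recombination frequencies of 0.140 and 0.150 for the two intervals.
With interference 0.24 (so coincidence = 0.76), expected double-crossover frequency = 0.140 × 0.150 × 0.76 = 0.01596.
Expected number = 0.01596 × 1225 = 19.55 ≈ 20.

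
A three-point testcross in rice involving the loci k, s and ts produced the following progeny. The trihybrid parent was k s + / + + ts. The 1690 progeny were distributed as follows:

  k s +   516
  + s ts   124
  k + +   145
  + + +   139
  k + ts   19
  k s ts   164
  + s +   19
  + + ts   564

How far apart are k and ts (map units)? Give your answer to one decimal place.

20.2 map units

The two rarest classes, + s + and k + ts, are the double crossovers. Comparing them with the parentals, only the k allele has switched, so k is the middle locus and the order is ts – k – s.
Crossovers in the ts–k interval produce the single-crossover classes k s ts and + + + (164 + 139 = 303) plus the double crossovers (38).
RF(ts–k) = (303 + 38) / 1690 = 341/1690 = 0.2018 → 20.2 map units.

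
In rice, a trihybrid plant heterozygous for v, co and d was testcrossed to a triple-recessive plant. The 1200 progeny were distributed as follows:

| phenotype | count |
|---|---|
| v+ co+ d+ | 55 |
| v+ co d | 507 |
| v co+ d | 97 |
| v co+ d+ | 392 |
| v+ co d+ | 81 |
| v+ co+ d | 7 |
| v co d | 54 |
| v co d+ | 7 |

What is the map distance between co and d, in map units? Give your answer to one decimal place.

The two most frequent reciprocal classes, v+ co d and v co+ d+, are the parental types, so the F1 was v+ co d / v co+ d+.
The two rarest classes, v+ co+ d and v co d+, are the double crossovers. Comparing them with the parentals, only the co allele has switched, so co is the middle locus and the order is d – co – v.
Crossovers in the d–co interval produce the single-crossover classes v+ co d+ and v co+ d (81 + 97 = 178) plus the double crossovers (14).
RF(d–co) = (178 + 14) / 1200 = 192/1200 = 0.1600 → 16.0 map units.

16.0 map units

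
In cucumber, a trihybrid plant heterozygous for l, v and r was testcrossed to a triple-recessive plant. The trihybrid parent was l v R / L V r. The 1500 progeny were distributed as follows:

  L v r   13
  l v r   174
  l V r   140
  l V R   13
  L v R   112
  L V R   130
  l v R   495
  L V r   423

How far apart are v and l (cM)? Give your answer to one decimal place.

18.5 cM

The two rarest classes, l V R and L v r, are the double crossovers. Comparing them with the parentals, only the v allele has switched, so v is the middle locus and the order is r – v – l.
Crossovers in the v–l interval produce the single-crossover classes L v R and l V r (112 + 140 = 252) plus the double crossovers (26).
RF(v–l) = (252 + 26) / 1500 = 278/1500 = 0.1853 → 18.5 cM.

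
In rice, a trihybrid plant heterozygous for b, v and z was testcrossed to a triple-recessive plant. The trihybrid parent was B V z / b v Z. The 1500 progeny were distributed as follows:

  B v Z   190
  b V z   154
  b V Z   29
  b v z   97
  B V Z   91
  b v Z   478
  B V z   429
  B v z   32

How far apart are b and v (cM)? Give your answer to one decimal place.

The two rarest classes, B v z and b V Z, are the double crossovers. Comparing them with the parentals, only the v allele has switched, so v is the middle locus and the order is b – v – z.
Crossovers in the b–v interval produce the single-crossover classes b V z and B v Z (154 + 190 = 344) plus the double crossovers (61).
RF(b–v) = (344 + 61) / 1500 = 405/1500 = 0.2700 → 27.0 cM.

27.0 cM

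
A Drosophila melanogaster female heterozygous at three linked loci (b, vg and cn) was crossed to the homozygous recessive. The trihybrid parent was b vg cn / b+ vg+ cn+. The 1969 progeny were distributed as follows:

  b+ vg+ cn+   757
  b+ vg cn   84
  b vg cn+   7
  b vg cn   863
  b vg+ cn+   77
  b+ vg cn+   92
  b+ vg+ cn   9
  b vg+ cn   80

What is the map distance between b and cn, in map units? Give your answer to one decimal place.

The two rarest classes, b vg cn+ and b+ vg+ cn, are the double crossovers. Comparing them with the parentals, only the cn allele has switched, so cn is the middle locus and the order is b – cn – vg.
Crossovers in the b–cn interval produce the single-crossover classes b+ vg cn and b vg+ cn+ (84 + 77 = 161) plus the double crossovers (16).
RF(b–cn) = (161 + 16) / 1969 = 177/1969 = 0.0899 → 9.0 map units.

9.0 map units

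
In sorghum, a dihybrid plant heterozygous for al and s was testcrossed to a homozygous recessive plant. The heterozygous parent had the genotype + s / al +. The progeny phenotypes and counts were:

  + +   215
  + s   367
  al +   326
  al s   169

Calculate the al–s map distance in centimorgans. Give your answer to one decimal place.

35.7 centimorgans

The recombinant classes are + + and al s: 215 + 169 = 384.
Recombination frequency = 384/1077 = 0.3565 ≈ 35.7%, i.e. 35.7 centimorgans.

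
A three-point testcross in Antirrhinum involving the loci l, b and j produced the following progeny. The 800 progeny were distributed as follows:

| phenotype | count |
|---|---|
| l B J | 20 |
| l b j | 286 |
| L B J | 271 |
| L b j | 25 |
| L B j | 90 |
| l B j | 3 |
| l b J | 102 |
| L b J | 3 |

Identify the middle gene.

The two most frequent reciprocal classes, l b j and L B J, are the parental types, so the F1 was l b j / L B J.
The two rarest classes, l B j and L b J, are the double crossovers. Comparing them with the parentals, only the b allele has switched, so b is the middle locus and the order is j – b – l.

b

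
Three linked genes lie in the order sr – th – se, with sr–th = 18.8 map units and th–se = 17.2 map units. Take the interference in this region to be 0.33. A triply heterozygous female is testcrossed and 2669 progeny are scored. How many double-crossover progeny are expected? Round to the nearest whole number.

58

Map distances give recombination frequencies of 0.188 and 0.172 for the two intervals.
With interference 0.33 (so coincidence = 0.67), expected double-crossover frequency = 0.188 × 0.172 × 0.67 = 0.02167.
Expected number = 0.02167 × 2669 = 57.82 ≈ 58.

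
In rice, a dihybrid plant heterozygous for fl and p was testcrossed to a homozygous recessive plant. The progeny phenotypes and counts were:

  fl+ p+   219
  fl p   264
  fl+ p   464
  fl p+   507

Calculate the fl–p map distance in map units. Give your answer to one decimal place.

33.2 map units

The two most frequent classes, fl+ p (464) and fl p+ (507), are the parental types, so the F1 was fl+ p / fl p+.
The recombinant classes are fl+ p+ and fl p: 219 + 264 = 483.
Recombination frequency = 483/1454 = 0.3322 ≈ 33.2%, i.e. 33.2 map units.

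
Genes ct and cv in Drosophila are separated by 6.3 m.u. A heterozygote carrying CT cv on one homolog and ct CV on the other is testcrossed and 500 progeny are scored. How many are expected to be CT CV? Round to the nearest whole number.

16

A map distance of 6.3 m.u. corresponds to a recombination frequency of 0.063.
The F1 is CT cv / ct CV, so CT CV is a recombinant gamete class with expected frequency r/2 = 0.063/2 = 0.0315.
Expected number = 0.0315 × 500 = 15.75 ≈ 16.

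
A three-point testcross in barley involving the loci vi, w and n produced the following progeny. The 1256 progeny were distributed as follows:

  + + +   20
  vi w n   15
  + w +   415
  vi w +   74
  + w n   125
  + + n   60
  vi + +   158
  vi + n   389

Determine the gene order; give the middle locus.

w

The two most frequent reciprocal classes, + w + and vi + n, are the parental types, so the F1 was + w + / vi + n.
The two rarest classes, + + + and vi w n, are the double crossovers. Comparing them with the parentals, only the w allele has switched, so w is the middle locus and the order is vi – w – n.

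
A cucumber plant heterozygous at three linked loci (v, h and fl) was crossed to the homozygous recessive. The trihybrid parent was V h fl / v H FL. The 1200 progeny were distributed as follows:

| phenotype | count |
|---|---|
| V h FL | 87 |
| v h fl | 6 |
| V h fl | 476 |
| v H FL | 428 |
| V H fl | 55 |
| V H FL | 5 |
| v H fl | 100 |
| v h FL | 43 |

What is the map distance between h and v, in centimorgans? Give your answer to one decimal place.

The two rarest classes, v h fl and V H FL, are the double crossovers. Comparing them with the parentals, only the v allele has switched, so v is the middle locus and the order is fl – v – h.
Crossovers in the v–h interval produce the single-crossover classes V H fl and v h FL (55 + 43 = 98) plus the double crossovers (11).
RF(v–h) = (98 + 11) / 1200 = 109/1200 = 0.0908 → 9.1 centimorgans.

9.1 centimorgans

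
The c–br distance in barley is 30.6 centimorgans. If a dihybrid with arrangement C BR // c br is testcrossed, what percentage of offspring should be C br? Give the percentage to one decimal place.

15.3%

A map distance of 30.6 centimorgans corresponds to a recombination frequency of 0.306.
The F1 is C BR / c br, so C br is a recombinant gamete class with expected frequency r/2 = 0.306/2 = 0.1530.
That is 0.1530 = 15.3% of the progeny.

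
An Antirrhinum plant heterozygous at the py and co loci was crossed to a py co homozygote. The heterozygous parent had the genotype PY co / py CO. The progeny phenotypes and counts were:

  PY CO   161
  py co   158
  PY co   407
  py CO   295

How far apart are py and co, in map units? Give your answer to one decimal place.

31.2 map units

The recombinant classes are PY CO and py co: 161 + 158 = 319.
Recombination frequency = 319/1021 = 0.3124 ≈ 31.2%, i.e. 31.2 map units.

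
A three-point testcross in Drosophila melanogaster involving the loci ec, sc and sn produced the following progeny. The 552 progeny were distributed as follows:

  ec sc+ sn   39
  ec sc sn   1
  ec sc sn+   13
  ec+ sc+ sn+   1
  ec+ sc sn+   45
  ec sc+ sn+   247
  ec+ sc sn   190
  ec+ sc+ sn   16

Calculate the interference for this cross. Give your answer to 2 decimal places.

The two most frequent reciprocal classes, ec+ sc sn and ec sc+ sn+, are the parental types, so the F1 was ec+ sc sn / ec sc+ sn+.
The two rarest classes, ec sc sn and ec+ sc+ sn+, are the double crossovers. Comparing them with the parentals, only the ec allele has switched, so ec is the middle locus and the order is sn – ec – sc.
sn–ec: (84 + 2)/552 = 0.1558; ec–sc: (29 + 2)/552 = 0.0562.
Expected DCO frequency = 0.1558 × 0.0562 ≈ 0.00876; observed = 2/552 ≈ 0.00362.
Coefficient of coincidence = 0.00362/0.00876 ≈ 0.41; interference = 1 − 0.41 = 0.59.

0.59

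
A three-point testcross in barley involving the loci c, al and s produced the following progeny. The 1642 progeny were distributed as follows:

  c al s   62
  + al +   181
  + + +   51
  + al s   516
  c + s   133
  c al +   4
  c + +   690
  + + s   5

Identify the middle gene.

The two most frequent reciprocal classes, + al s and c + +, are the parental types, so the F1 was + al s / c + +.
The two rarest classes, + + s and c al +, are the double crossovers. Comparing them with the parentals, only the al allele has switched, so al is the middle locus and the order is c – al – s.

al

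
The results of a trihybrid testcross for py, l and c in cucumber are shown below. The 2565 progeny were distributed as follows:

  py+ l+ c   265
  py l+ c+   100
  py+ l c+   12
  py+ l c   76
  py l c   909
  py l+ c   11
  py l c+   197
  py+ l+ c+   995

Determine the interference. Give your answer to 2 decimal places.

0.39

The two most frequent reciprocal classes, py+ l+ c+ and py l c, are the parental types, so the F1 was py+ l+ c+ / py l c.
The two rarest classes, py+ l c+ and py l+ c, are the double crossovers. Comparing them with the parentals, only the l allele has switched, so l is the middle locus and the order is py – l – c.
py–l: (176 + 23)/2565 = 0.0776; l–c: (462 + 23)/2565 = 0.1891.
Expected DCO frequency = 0.0776 × 0.1891 ≈ 0.01467; observed = 23/2565 ≈ 0.00897.
Coefficient of coincidence = 0.00897/0.01467 ≈ 0.61; interference = 1 − 0.61 = 0.39.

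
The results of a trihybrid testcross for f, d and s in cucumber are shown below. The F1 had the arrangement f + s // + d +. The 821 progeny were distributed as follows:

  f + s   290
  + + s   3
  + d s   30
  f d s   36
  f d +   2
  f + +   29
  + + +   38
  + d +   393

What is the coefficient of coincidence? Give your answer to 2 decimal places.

0.81

The two rarest classes, + + s and f d +, are the double crossovers. Comparing them with the parentals, only the f allele has switched, so f is the middle locus and the order is s – f – d.
s–f: (59 + 5)/821 = 0.0780; f–d: (74 + 5)/821 = 0.0962.
Expected DCO frequency = 0.0780 × 0.0962 ≈ 0.00750; observed = 5/821 ≈ 0.00609.
Coefficient of coincidence = 0.00609/0.00750 ≈ 0.81.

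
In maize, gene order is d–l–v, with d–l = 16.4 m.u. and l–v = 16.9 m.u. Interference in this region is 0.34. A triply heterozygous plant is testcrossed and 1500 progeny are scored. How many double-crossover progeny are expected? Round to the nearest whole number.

27

Map distances give recombination frequencies of 0.164 and 0.169 for the two intervals.
With interference 0.34 (so coincidence = 0.66), expected double-crossover frequency = 0.164 × 0.169 × 0.66 = 0.01829.
Expected number = 0.01829 × 1500 = 27.44 ≈ 27.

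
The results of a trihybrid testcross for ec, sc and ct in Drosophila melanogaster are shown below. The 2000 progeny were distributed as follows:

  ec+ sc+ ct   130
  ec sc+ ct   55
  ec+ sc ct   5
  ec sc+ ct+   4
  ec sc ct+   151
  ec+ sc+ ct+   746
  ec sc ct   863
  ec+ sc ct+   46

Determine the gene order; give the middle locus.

ec

The two most frequent reciprocal classes, ec sc ct and ec+ sc+ ct+, are the parental types, so the F1 was ec sc ct / ec+ sc+ ct+.
The two rarest classes, ec+ sc ct and ec sc+ ct+, are the double crossovers. Comparing them with the parentals, only the ec allele has switched, so ec is the middle locus and the order is ct – ec – sc.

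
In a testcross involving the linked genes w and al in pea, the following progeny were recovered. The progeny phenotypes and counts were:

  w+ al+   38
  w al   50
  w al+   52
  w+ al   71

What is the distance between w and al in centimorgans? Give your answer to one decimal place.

The two most frequent classes, w+ al (71) and w al+ (52), are the parental types, so the F1 was w+ al / w al+.
The recombinant classes are w+ al+ and w al: 38 + 50 = 88.
Recombination frequency = 88/211 = 0.4171 ≈ 41.7%, i.e. 41.7 centimorgans.

41.7 centimorgans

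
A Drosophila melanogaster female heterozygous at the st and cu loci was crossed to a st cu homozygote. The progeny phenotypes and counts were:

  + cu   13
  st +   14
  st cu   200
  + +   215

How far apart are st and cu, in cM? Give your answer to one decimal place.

6.1 cM

The two most frequent classes, + + (215) and st cu (200), are the parental types, so the F1 was + + / st cu.
The recombinant classes are + cu and st +: 13 + 14 = 27.
Recombination frequency = 27/442 = 0.0611 ≈ 6.1%, i.e. 6.1 cM.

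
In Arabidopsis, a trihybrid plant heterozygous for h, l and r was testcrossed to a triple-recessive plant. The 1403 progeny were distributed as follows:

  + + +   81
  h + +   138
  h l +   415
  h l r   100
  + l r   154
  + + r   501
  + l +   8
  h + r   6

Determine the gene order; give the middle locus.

The two most frequent reciprocal classes, h l + and + + r, are the parental types, so the F1 was h l + / + + r.
The two rarest classes, + l + and h + r, are the double crossovers. Comparing them with the parentals, only the h allele has switched, so h is the middle locus and the order is l – h – r.

h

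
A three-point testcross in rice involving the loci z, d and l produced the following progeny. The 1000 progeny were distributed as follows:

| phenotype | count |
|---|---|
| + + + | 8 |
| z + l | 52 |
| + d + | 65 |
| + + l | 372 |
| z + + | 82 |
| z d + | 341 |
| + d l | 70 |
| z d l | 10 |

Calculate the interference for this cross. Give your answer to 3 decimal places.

The two most frequent reciprocal classes, + + l and z d +, are the parental types, so the F1 was + + l / z d +.
The two rarest classes, + + + and z d l, are the double crossovers. Comparing them with the parentals, only the l allele has switched, so l is the middle locus and the order is d – l – z.
d–l: (152 + 18)/1000 = 0.1700; l–z: (117 + 18)/1000 = 0.1350.
Expected DCO frequency = 0.1700 × 0.1350 ≈ 0.02295; observed = 18/1000 ≈ 0.01800.
Coefficient of coincidence = 0.01800/0.02295 ≈ 0.784; interference = 1 − 0.784 = 0.216.

0.216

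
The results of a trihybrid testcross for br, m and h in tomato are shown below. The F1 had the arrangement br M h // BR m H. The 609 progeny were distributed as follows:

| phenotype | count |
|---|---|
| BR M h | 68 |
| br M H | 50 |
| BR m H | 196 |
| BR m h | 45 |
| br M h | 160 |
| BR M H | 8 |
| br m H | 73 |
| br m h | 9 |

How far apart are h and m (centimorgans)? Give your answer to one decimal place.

The two rarest classes, br m h and BR M H, are the double crossovers. Comparing them with the parentals, only the m allele has switched, so m is the middle locus and the order is h – m – br.
Crossovers in the h–m interval produce the single-crossover classes br M H and BR m h (50 + 45 = 95) plus the double crossovers (17).
RF(h–m) = (95 + 17) / 609 = 112/609 = 0.1839 → 18.4 centimorgans.

18.4 centimorgans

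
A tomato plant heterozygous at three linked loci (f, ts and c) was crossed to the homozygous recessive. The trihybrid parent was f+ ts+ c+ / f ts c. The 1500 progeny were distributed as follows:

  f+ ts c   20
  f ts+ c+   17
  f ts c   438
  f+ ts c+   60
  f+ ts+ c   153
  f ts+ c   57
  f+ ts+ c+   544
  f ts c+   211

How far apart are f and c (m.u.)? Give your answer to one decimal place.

26.7 m.u.

The two rarest classes, f ts+ c+ and f+ ts c, are the double crossovers. Comparing them with the parentals, only the f allele has switched, so f is the middle locus and the order is ts – f – c.
Crossovers in the f–c interval produce the single-crossover classes f+ ts+ c and f ts c+ (153 + 211 = 364) plus the double crossovers (37).
RF(f–c) = (364 + 37) / 1500 = 401/1500 = 0.2673 → 26.7 m.u.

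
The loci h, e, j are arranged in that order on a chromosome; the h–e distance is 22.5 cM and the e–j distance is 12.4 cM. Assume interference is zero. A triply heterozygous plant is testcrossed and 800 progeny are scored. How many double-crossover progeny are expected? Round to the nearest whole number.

22

Map distances give recombination frequencies of 0.225 and 0.124 for the two intervals.
With no interference, expected double-crossover frequency = 0.225 × 0.124 = 0.02790.
Expected number = 0.02790 × 800 = 22.32 ≈ 22.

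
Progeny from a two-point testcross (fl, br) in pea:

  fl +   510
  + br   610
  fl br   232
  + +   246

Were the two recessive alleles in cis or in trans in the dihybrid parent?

The two most frequent classes are + br (610) and fl + (510); these are the parental (non-recombinant) types.
So the F1 carried + br on one chromosome and fl + on the other — the recessive alleles are on opposite chromosomes (trans / repulsion).

trans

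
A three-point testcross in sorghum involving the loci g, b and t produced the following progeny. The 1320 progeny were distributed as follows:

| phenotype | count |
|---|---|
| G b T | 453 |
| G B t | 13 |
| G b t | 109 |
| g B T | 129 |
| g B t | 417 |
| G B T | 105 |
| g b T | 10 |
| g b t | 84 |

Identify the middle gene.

The two most frequent reciprocal classes, G b T and g B t, are the parental types, so the F1 was G b T / g B t.
The two rarest classes, g b T and G B t, are the double crossovers. Comparing them with the parentals, only the g allele has switched, so g is the middle locus and the order is b – g – t.

g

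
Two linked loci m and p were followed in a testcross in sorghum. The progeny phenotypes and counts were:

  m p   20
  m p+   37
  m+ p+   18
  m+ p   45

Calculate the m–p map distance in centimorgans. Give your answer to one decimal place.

The two most frequent classes, m+ p (45) and m p+ (37), are the parental types, so the F1 was m+ p / m p+.
The recombinant classes are m+ p+ and m p: 18 + 20 = 38.
Recombination frequency = 38/120 = 0.3167 ≈ 31.7%, i.e. 31.7 centimorgans.

31.7 centimorgans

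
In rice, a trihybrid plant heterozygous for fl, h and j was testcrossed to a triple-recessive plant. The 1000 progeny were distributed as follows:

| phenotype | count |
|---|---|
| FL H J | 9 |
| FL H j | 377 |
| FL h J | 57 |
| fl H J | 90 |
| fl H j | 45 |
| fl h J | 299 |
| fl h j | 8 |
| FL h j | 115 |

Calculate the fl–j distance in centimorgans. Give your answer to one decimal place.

The two most frequent reciprocal classes, FL H j and fl h J, are the parental types, so the F1 was FL H j / fl h J.
The two rarest classes, FL H J and fl h j, are the double crossovers. Comparing them with the parentals, only the j allele has switched, so j is the middle locus and the order is fl – j – h.
Crossovers in the fl–j interval produce the single-crossover classes fl H j and FL h J (45 + 57 = 102) plus the double crossovers (17).
RF(fl–j) = (102 + 17) / 1000 = 119/1000 = 0.1190 → 11.9 centimorgans.

11.9 centimorgans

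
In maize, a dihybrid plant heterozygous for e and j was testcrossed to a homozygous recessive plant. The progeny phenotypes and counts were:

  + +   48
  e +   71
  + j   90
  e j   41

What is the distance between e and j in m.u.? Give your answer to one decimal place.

The two most frequent classes, + j (90) and e + (71), are the parental types, so the F1 was + j / e +.
The recombinant classes are + + and e j: 48 + 41 = 89.
Recombination frequency = 89/250 = 0.3560 ≈ 35.6%, i.e. 35.6 m.u.

35.6 m.u.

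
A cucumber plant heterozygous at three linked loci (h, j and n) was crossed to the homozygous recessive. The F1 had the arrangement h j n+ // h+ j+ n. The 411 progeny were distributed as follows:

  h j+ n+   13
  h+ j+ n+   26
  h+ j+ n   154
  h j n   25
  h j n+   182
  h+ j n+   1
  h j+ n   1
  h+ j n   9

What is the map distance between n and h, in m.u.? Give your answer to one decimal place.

12.9 m.u.

The two rarest classes, h+ j n+ and h j+ n, are the double crossovers. Comparing them with the parentals, only the h allele has switched, so h is the middle locus and the order is j – h – n.
Crossovers in the h–n interval produce the single-crossover classes h j n and h+ j+ n+ (25 + 26 = 51) plus the double crossovers (2).
RF(h–n) = (51 + 2) / 411 = 53/411 = 0.1290 → 12.9 m.u.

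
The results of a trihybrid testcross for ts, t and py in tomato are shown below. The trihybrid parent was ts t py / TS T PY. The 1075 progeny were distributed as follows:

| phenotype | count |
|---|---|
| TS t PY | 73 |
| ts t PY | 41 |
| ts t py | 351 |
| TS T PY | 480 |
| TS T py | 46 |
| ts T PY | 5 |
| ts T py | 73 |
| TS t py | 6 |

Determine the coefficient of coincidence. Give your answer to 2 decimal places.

The two rarest classes, TS t py and ts T PY, are the double crossovers. Comparing them with the parentals, only the ts allele has switched, so ts is the middle locus and the order is t – ts – py.
t–ts: (146 + 11)/1075 = 0.1460; ts–py: (87 + 11)/1075 = 0.0912.
Expected DCO frequency = 0.1460 × 0.0912 ≈ 0.01332; observed = 11/1075 ≈ 0.01023.
Coefficient of coincidence = 0.01023/0.01332 ≈ 0.77.

0.77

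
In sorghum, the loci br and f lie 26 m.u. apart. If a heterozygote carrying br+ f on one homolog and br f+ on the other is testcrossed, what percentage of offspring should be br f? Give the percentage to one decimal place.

A map distance of 26 m.u. corresponds to a recombination frequency of 0.260.
The F1 is br+ f / br f+, so br f is a recombinant gamete class with expected frequency r/2 = 0.260/2 = 0.1300.
That is 0.1300 = 13.0% of the progeny.

13.0%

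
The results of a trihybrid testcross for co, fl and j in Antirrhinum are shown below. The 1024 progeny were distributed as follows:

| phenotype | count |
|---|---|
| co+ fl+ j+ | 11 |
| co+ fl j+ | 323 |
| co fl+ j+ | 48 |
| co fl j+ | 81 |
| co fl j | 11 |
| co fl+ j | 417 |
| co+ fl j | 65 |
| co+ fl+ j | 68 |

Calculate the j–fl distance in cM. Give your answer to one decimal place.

13.2 cM

The two most frequent reciprocal classes, co+ fl j+ and co fl+ j, are the parental types, so the F1 was co+ fl j+ / co fl+ j.
The two rarest classes, co+ fl+ j+ and co fl j, are the double crossovers. Comparing them with the parentals, only the fl allele has switched, so fl is the middle locus and the order is co – fl – j.
Crossovers in the fl–j interval produce the single-crossover classes co+ fl j and co fl+ j+ (65 + 48 = 113) plus the double crossovers (22).
RF(fl–j) = (113 + 22) / 1024 = 135/1024 = 0.1318 → 13.2 cM.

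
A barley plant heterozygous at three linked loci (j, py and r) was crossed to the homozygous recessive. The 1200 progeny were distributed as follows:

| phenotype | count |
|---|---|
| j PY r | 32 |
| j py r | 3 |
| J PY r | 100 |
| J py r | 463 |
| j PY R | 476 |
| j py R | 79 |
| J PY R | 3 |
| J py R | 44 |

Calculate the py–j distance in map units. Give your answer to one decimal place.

15.4 map units

The two most frequent reciprocal classes, J py r and j PY R, are the parental types, so the F1 was J py r / j PY R.
The two rarest classes, j py r and J PY R, are the double crossovers. Comparing them with the parentals, only the j allele has switched, so j is the middle locus and the order is r – j – py.
Crossovers in the j–py interval produce the single-crossover classes J PY r and j py R (100 + 79 = 179) plus the double crossovers (6).
RF(j–py) = (179 + 6) / 1200 = 185/1200 = 0.1542 → 15.4 map units.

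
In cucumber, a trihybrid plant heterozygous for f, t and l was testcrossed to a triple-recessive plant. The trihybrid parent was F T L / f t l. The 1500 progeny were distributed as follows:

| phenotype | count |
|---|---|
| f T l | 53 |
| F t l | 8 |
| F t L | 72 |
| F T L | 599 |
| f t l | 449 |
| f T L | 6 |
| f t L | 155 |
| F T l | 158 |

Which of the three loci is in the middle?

The two rarest classes, f T L and F t l, are the double crossovers. Comparing them with the parentals, only the f allele has switched, so f is the middle locus and the order is l – f – t.

f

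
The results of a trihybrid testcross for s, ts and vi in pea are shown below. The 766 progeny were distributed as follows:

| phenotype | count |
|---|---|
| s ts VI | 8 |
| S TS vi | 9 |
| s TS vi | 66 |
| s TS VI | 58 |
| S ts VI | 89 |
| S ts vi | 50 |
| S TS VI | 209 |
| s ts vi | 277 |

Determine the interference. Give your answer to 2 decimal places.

0.39

The two most frequent reciprocal classes, s ts vi and S TS VI, are the parental types, so the F1 was s ts vi / S TS VI.
The two rarest classes, s ts VI and S TS vi, are the double crossovers. Comparing them with the parentals, only the vi allele has switched, so vi is the middle locus and the order is s – vi – ts.
s–vi: (108 + 17)/766 = 0.1632; vi–ts: (155 + 17)/766 = 0.2245.
Expected DCO frequency = 0.1632 × 0.2245 ≈ 0.03664; observed = 17/766 ≈ 0.02219.
Coefficient of coincidence = 0.02219/0.03664 ≈ 0.61; interference = 1 − 0.61 = 0.39.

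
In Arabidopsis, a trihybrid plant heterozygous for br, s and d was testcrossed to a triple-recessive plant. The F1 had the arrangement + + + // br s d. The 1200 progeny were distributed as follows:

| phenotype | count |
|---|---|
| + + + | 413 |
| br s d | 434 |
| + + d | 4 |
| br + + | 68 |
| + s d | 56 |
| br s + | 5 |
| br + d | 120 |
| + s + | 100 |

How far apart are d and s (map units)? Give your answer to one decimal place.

19.1 map units

The two rarest classes, + + d and br s +, are the double crossovers. Comparing them with the parentals, only the d allele has switched, so d is the middle locus and the order is s – d – br.
Crossovers in the s–d interval produce the single-crossover classes + s + and br + d (100 + 120 = 220) plus the double crossovers (9).
RF(s–d) = (220 + 9) / 1200 = 229/1200 = 0.1908 → 19.1 map units.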